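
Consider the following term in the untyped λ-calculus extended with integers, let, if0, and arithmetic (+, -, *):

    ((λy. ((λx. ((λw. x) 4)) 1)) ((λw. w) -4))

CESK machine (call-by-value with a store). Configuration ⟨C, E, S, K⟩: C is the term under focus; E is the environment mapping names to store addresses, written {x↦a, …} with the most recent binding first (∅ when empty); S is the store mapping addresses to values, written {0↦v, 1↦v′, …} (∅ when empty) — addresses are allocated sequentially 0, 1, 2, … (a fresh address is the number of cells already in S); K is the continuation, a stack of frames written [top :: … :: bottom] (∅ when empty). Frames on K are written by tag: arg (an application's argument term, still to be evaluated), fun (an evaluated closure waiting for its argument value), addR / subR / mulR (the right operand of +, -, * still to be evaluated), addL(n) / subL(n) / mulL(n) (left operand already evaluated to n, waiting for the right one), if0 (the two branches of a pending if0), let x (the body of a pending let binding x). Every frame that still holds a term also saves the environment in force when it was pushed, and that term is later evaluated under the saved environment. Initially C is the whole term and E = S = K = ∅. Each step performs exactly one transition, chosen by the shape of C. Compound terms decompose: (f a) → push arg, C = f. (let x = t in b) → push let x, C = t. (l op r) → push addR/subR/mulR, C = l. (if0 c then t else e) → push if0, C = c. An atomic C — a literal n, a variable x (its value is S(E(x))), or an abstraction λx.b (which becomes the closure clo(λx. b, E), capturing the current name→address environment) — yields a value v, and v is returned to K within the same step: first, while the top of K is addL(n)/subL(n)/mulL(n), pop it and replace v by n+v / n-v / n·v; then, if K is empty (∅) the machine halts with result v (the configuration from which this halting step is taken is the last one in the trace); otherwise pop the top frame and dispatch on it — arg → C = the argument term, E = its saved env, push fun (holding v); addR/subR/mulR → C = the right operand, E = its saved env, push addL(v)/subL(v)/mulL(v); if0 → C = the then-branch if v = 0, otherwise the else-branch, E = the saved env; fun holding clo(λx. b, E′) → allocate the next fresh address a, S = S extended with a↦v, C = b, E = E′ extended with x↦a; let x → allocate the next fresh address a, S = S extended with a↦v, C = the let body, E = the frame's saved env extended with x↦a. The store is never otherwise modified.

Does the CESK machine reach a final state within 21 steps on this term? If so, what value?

[0] ⟨C=((λy. ((λx. ((λw. x) 4)) 1)) ((λw. w) -4)); E=∅; S=∅; K=∅⟩
[1] ⟨C=(λy. ((λx. ((λw. x) 4)) 1)); E=∅; S=∅; K=[arg]⟩
[2] ⟨C=((λw. w) -4); E=∅; S=∅; K=[fun]⟩
[3] ⟨C=(λw. w); E=∅; S=∅; K=[arg :: fun]⟩
[4] ⟨C=-4; E=∅; S=∅; K=[fun :: fun]⟩
[5] ⟨C=w; E={w↦0}; S={0↦-4}; K=[fun]⟩
[6] ⟨C=((λx. ((λw. x) 4)) 1); E={y↦1}; S={0↦-4, 1↦-4}; K=∅⟩
[7] ⟨C=(λx. ((λw. x) 4)); E={y↦1}; S={0↦-4, 1↦-4}; K=[arg]⟩
[8] ⟨C=1; E={y↦1}; S={0↦-4, 1↦-4}; K=[fun]⟩
[9] ⟨C=((λw. x) 4); E={x↦2, y↦1}; S={0↦-4, 1↦-4, 2↦1}; K=∅⟩
[10] ⟨C=(λw. x); E={x↦2, y↦1}; S={0↦-4, 1↦-4, 2↦1}; K=[arg]⟩
[11] ⟨C=4; E={x↦2, y↦1}; S={0↦-4, 1↦-4, 2↦1}; K=[fun]⟩
[12] ⟨C=x; E={w↦3, x↦2, y↦1}; S={0↦-4, 1↦-4, 2↦1, 3↦4}; K=∅⟩
→ final value 1

Answer: 1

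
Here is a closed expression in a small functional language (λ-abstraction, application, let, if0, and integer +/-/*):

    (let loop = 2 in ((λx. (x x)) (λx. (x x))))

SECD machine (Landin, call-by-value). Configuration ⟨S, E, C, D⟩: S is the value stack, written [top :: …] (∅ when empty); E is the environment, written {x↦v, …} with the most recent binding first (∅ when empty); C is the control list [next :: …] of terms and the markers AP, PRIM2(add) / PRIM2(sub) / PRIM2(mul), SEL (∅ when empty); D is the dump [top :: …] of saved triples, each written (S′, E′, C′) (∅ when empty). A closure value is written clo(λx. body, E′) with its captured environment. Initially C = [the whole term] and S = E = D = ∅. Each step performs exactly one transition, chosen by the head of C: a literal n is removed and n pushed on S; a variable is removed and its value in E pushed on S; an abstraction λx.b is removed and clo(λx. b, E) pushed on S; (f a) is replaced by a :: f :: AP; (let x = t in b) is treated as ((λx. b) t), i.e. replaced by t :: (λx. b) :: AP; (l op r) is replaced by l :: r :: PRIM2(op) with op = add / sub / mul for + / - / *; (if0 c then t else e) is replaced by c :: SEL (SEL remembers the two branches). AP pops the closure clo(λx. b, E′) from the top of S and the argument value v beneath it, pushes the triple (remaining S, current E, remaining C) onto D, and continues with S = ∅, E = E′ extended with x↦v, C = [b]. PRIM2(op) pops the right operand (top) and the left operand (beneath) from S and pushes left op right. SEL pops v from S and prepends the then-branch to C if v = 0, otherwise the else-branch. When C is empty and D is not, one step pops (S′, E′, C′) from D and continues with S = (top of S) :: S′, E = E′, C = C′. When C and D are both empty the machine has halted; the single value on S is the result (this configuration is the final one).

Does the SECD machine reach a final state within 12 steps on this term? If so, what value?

[0] <S=∅, E=∅, C=[(let loop = 2 in ((λx. (x x)) (λx. (x x))))], D=∅>
[1] <S=∅, E=∅, C=[2 :: (λloop. ((λx. (x x)) (λx. (x x)))) :: AP], D=∅>
[2] <S=[2], E=∅, C=[(λloop. ((λx. (x x)) (λx. (x x)))) :: AP], D=∅>
[3] <S=[clo(λloop. ((λx. (x x)) (λx. (x x))), ∅) :: 2], E=∅, C=[AP], D=∅>
[4] <S=∅, E={loop↦2}, C=[((λx. (x x)) (λx. (x x)))], D=[(∅, ∅, ∅)]>
[5] <S=∅, E={loop↦2}, C=[(λx. (x x)) :: (λx. (x x)) :: AP], D=[(∅, ∅, ∅)]>
[6] <S=[clo(λx. (x x), {loop↦2})], E={loop↦2}, C=[(λx. (x x)) :: AP], D=[(∅, ∅, ∅)]>
[7] <S=[clo(λx. (x x), {loop↦2}) :: clo(λx. (x x), {loop↦2})], E={loop↦2}, C=[AP], D=[(∅, ∅, ∅)]>
[8] <S=∅, E={x↦clo(λx. (x x), {loop↦2}), loop↦2}, C=[(x x)], D=[(∅, {loop↦2}, ∅) :: (∅, ∅, ∅)]>
[9] <S=∅, E={x↦clo(λx. (x x), {loop↦2}), loop↦2}, C=[x :: x :: AP], D=[(∅, {loop↦2}, ∅) :: (∅, ∅, ∅)]>
[10] <S=[clo(λx. (x x), {loop↦2})], E={x↦clo(λx. (x x), {loop↦2}), loop↦2}, C=[x :: AP], D=[(∅, {loop↦2}, ∅) :: (∅, ∅, ∅)]>
[11] <S=[clo(λx. (x x), {loop↦2}) :: clo(λx. (x x), {loop↦2})], E={x↦clo(λx. (x x), {loop↦2}), loop↦2}, C=[AP], D=[(∅, {loop↦2}, ∅) :: (∅, ∅, ∅)]>
[12] <S=∅, E={x↦clo(λx. (x x), {loop↦2}), loop↦2}, C=[(x x)], D=[(∅, {x↦clo(λx. (x x), {loop↦2}), loop↦2}, ∅) :: (∅, {loop↦2}, ∅) :: (∅, ∅, ∅)]>
→ 12 transitions taken and the configuration is still not final: no result within 12 steps

Answer: DIVERGES (no final state within 12 steps)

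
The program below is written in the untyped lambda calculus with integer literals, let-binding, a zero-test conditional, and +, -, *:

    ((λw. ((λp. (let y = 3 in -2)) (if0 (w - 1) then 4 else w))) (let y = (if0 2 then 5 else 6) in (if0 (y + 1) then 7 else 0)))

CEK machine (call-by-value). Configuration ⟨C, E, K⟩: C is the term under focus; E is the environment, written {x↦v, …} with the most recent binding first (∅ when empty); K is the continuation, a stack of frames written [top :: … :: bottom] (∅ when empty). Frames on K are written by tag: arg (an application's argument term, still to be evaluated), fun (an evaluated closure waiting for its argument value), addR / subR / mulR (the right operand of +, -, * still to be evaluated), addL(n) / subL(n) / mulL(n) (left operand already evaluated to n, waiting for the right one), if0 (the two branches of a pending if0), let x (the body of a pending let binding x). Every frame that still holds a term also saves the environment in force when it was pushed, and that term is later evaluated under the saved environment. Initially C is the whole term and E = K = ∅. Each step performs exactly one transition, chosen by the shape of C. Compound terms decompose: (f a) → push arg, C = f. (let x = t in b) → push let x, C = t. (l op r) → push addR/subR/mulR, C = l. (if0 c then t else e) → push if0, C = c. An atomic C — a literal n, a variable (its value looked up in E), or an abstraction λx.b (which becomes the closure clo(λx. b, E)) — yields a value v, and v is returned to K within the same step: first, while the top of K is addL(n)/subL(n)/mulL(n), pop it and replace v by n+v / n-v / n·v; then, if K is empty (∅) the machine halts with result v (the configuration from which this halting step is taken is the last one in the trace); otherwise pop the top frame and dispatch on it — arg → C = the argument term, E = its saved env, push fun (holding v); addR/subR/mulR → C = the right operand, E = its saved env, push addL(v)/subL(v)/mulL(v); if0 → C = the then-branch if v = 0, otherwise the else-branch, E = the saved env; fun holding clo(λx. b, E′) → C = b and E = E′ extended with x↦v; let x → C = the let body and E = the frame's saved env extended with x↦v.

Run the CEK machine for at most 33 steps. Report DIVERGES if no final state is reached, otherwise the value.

Answer: -2

Execution trace:
0. ⟨C=((λw. ((λp. (let y = 3 in -2)) (if0 (w - 1) then 4 else w))) (let y = (if0 2 then 5 else 6) in (if0 (y + 1) then 7 else 0))); E=∅; K=∅⟩
1. ⟨C=(λw. ((λp. (let y = 3 in -2)) (if0 (w - 1) then 4 else w))); E=∅; K=[arg]⟩
2. ⟨C=(let y = (if0 2 then 5 else 6) in (if0 (y + 1) then 7 else 0)); E=∅; K=[fun]⟩
3. ⟨C=(if0 2 then 5 else 6); E=∅; K=[let y :: fun]⟩
4. ⟨C=2; E=∅; K=[if0 :: let y :: fun]⟩
5. ⟨C=6; E=∅; K=[let y :: fun]⟩
6. ⟨C=(if0 (y + 1) then 7 else 0); E={y↦6}; K=[fun]⟩
7. ⟨C=(y + 1); E={y↦6}; K=[if0 :: fun]⟩
8. ⟨C=y; E={y↦6}; K=[addR :: if0 :: fun]⟩
9. ⟨C=1; E={y↦6}; K=[addL(6) :: if0 :: fun]⟩
10. ⟨C=0; E={y↦6}; K=[fun]⟩
11. ⟨C=((λp. (let y = 3 in -2)) (if0 (w - 1) then 4 else w)); E={w↦0}; K=∅⟩
12. ⟨C=(λp. (let y = 3 in -2)); E={w↦0}; K=[arg]⟩
13. ⟨C=(if0 (w - 1) then 4 else w); E={w↦0}; K=[fun]⟩
14. ⟨C=(w - 1); E={w↦0}; K=[if0 :: fun]⟩
15. ⟨C=w; E={w↦0}; K=[subR :: if0 :: fun]⟩
16. ⟨C=1; E={w↦0}; K=[subL(0) :: if0 :: fun]⟩
17. ⟨C=w; E={w↦0}; K=[fun]⟩
18. ⟨C=(let y = 3 in -2); E={p↦0, w↦0}; K=∅⟩
19. ⟨C=3; E={p↦0, w↦0}; K=[let y]⟩
20. ⟨C=-2; E={y↦3, p↦0, w↦0}; K=∅⟩
→ final value -2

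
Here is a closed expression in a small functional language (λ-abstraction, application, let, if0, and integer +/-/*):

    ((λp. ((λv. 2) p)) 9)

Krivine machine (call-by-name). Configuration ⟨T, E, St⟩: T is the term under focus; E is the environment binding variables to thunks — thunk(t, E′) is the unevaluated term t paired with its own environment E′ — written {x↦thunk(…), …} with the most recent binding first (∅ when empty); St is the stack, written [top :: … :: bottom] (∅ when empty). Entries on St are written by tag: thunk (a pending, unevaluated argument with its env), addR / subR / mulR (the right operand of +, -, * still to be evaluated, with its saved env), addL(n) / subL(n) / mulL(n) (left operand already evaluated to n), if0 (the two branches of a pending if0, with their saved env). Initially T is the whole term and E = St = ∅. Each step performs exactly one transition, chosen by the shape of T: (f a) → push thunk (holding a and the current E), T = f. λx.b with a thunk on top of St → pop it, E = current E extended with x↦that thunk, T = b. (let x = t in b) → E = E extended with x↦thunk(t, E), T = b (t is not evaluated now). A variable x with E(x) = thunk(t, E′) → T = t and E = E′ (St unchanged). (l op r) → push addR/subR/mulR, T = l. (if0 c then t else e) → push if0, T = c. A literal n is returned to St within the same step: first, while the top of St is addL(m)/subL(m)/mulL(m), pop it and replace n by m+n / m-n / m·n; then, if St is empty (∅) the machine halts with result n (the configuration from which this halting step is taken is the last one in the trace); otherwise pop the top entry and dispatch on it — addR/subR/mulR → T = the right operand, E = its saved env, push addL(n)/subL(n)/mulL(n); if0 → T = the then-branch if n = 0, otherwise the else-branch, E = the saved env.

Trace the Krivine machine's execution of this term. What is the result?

0. ⟨T=((λp. ((λv. 2) p)) 9); E=∅; St=∅⟩
1. ⟨T=(λp. ((λv. 2) p)); E=∅; St=[thunk]⟩
2. ⟨T=((λv. 2) p); E={p↦thunk(9, ∅)}; St=∅⟩
3. ⟨T=(λv. 2); E={p↦thunk(9, ∅)}; St=[thunk]⟩
4. ⟨T=2; E={v↦thunk(p, {p↦thunk(9, ∅)}), p↦thunk(9, ∅)}; St=∅⟩
→ final value 2

Answer: 2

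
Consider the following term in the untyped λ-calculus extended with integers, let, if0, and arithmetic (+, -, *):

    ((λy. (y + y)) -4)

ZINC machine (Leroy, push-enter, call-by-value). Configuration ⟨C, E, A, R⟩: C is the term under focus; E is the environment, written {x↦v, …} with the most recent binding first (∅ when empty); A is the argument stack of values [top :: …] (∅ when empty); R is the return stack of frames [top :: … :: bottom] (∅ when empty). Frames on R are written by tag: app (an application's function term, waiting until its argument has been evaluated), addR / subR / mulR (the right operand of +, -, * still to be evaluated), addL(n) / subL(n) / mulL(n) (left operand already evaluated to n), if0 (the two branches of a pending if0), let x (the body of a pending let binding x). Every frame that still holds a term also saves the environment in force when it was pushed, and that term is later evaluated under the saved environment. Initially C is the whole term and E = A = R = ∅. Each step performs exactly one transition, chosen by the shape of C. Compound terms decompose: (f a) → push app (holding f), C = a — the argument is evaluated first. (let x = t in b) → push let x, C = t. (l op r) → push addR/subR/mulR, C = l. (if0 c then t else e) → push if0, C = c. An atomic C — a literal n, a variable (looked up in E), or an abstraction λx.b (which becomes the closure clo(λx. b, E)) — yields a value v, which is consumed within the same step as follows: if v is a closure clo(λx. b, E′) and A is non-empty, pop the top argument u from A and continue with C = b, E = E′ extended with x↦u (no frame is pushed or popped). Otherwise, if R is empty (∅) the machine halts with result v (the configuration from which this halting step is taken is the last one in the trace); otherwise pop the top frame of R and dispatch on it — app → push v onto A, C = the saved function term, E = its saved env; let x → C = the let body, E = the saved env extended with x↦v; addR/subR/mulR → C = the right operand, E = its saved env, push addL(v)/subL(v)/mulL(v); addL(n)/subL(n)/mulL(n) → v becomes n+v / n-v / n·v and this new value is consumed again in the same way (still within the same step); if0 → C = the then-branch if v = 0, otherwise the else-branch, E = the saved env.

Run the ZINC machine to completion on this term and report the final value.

step 0: <C=((λy. (y + y)) -4), E=∅, A=∅, R=∅>
step 1: <C=-4, E=∅, A=∅, R=[app]>
step 2: <C=(λy. (y + y)), E=∅, A=[-4], R=∅>
step 3: <C=(y + y), E={y↦-4}, A=∅, R=∅>
step 4: <C=y, E={y↦-4}, A=∅, R=[addR]>
step 5: <C=y, E={y↦-4}, A=∅, R=[addL(-4)]>
→ final value -8

Answer: -8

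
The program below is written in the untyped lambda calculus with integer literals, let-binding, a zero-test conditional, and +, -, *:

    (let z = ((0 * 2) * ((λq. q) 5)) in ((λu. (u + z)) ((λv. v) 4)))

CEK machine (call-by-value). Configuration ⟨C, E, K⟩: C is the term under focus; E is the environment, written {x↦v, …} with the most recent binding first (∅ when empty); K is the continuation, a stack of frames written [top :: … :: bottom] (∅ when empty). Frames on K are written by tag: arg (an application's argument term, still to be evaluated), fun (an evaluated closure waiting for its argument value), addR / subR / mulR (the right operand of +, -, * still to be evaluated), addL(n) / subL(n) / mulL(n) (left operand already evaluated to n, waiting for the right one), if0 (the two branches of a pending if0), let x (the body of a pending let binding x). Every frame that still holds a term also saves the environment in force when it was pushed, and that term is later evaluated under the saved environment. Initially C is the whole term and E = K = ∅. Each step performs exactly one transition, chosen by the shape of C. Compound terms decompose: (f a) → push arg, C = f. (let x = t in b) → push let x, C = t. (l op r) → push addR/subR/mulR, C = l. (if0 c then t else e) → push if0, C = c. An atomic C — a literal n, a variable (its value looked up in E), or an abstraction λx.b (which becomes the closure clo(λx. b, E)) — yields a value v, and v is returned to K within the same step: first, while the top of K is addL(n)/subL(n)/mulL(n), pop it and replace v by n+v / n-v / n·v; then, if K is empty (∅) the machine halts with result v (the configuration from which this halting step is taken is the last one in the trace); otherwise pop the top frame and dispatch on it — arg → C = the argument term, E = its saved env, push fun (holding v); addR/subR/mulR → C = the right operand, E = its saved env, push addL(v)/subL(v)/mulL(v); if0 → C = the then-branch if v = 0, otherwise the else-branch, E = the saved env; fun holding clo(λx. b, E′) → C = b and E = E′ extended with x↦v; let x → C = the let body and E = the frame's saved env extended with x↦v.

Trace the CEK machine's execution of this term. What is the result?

Answer: 4

Machine steps:
[0] ⟨C=(let z = ((0 * 2) * ((λq. q) 5)) in ((λu. (u + z)) ((λv. v) 4))); E=∅; K=∅⟩
[1] ⟨C=((0 * 2) * ((λq. q) 5)); E=∅; K=[let z]⟩
[2] ⟨C=(0 * 2); E=∅; K=[mulR :: let z]⟩
[3] ⟨C=0; E=∅; K=[mulR :: mulR :: let z]⟩
[4] ⟨C=2; E=∅; K=[mulL(0) :: mulR :: let z]⟩
[5] ⟨C=((λq. q) 5); E=∅; K=[mulL(0) :: let z]⟩
[6] ⟨C=(λq. q); E=∅; K=[arg :: mulL(0) :: let z]⟩
[7] ⟨C=5; E=∅; K=[fun :: mulL(0) :: let z]⟩
[8] ⟨C=q; E={q↦5}; K=[mulL(0) :: let z]⟩
[9] ⟨C=((λu. (u + z)) ((λv. v) 4)); E={z↦0}; K=∅⟩
[10] ⟨C=(λu. (u + z)); E={z↦0}; K=[arg]⟩
[11] ⟨C=((λv. v) 4); E={z↦0}; K=[fun]⟩
[12] ⟨C=(λv. v); E={z↦0}; K=[arg :: fun]⟩
[13] ⟨C=4; E={z↦0}; K=[fun :: fun]⟩
[14] ⟨C=v; E={v↦4, z↦0}; K=[fun]⟩
[15] ⟨C=(u + z); E={u↦4, z↦0}; K=∅⟩
[16] ⟨C=u; E={u↦4, z↦0}; K=[addR]⟩
[17] ⟨C=z; E={u↦4, z↦0}; K=[addL(4)]⟩
→ final value 4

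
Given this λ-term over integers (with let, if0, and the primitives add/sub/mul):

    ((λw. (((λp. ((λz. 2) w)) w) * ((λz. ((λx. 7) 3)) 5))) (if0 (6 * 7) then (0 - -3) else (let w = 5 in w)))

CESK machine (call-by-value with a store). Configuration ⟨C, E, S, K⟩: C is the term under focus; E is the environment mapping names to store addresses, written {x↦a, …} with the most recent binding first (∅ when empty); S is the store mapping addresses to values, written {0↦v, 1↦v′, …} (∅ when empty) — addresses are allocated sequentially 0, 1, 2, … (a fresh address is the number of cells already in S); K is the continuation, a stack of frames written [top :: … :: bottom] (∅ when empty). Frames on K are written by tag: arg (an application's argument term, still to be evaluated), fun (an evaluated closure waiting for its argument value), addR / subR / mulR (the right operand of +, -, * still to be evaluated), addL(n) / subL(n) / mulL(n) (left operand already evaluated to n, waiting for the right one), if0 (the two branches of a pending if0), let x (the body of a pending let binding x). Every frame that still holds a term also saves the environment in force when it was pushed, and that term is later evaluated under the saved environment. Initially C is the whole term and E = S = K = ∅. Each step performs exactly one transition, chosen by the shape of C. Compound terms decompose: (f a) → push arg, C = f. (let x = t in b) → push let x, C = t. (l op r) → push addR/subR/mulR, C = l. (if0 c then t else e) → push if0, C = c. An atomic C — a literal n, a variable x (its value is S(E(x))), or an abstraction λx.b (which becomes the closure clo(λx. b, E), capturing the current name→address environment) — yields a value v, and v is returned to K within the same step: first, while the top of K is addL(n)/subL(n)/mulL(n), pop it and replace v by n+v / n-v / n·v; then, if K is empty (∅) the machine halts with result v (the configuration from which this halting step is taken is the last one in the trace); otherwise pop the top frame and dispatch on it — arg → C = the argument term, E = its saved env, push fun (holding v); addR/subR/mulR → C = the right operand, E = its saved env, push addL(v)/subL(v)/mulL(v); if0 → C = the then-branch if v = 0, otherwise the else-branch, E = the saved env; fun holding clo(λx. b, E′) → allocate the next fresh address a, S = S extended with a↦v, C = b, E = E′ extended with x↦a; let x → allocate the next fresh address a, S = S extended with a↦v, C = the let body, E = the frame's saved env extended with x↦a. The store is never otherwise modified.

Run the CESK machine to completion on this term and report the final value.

0. <C=((λw. (((λp. ((λz. 2) w)) w) * ((λz. ((λx. 7) 3)) 5))) (if0 (6 * 7) then (0 - -3) else (let w = 5 in w))), E=∅, S=∅, K=∅>
1. <C=(λw. (((λp. ((λz. 2) w)) w) * ((λz. ((λx. 7) 3)) 5))), E=∅, S=∅, K=[arg]>
2. <C=(if0 (6 * 7) then (0 - -3) else (let w = 5 in w)), E=∅, S=∅, K=[fun]>
3. <C=(6 * 7), E=∅, S=∅, K=[if0 :: fun]>
4. <C=6, E=∅, S=∅, K=[mulR :: if0 :: fun]>
5. <C=7, E=∅, S=∅, K=[mulL(6) :: if0 :: fun]>
6. <C=(let w = 5 in w), E=∅, S=∅, K=[fun]>
7. <C=5, E=∅, S=∅, K=[let w :: fun]>
8. <C=w, E={w↦0}, S={0↦5}, K=[fun]>
9. <C=(((λp. ((λz. 2) w)) w) * ((λz. ((λx. 7) 3)) 5)), E={w↦1}, S={0↦5, 1↦5}, K=∅>
10. <C=((λp. ((λz. 2) w)) w), E={w↦1}, S={0↦5, 1↦5}, K=[mulR]>
11. <C=(λp. ((λz. 2) w)), E={w↦1}, S={0↦5, 1↦5}, K=[arg :: mulR]>
12. <C=w, E={w↦1}, S={0↦5, 1↦5}, K=[fun :: mulR]>
13. <C=((λz. 2) w), E={p↦2, w↦1}, S={0↦5, 1↦5, 2↦5}, K=[mulR]>
14. <C=(λz. 2), E={p↦2, w↦1}, S={0↦5, 1↦5, 2↦5}, K=[arg :: mulR]>
15. <C=w, E={p↦2, w↦1}, S={0↦5, 1↦5, 2↦5}, K=[fun :: mulR]>
16. <C=2, E={z↦3, p↦2, w↦1}, S={0↦5, 1↦5, 2↦5, 3↦5}, K=[mulR]>
17. <C=((λz. ((λx. 7) 3)) 5), E={w↦1}, S={0↦5, 1↦5, 2↦5, 3↦5}, K=[mulL(2)]>
18. <C=(λz. ((λx. 7) 3)), E={w↦1}, S={0↦5, 1↦5, 2↦5, 3↦5}, K=[arg :: mulL(2)]>
19. <C=5, E={w↦1}, S={0↦5, 1↦5, 2↦5, 3↦5}, K=[fun :: mulL(2)]>
20. <C=((λx. 7) 3), E={z↦4, w↦1}, S={0↦5, 1↦5, 2↦5, 3↦5, 4↦5}, K=[mulL(2)]>
21. <C=(λx. 7), E={z↦4, w↦1}, S={0↦5, 1↦5, 2↦5, 3↦5, 4↦5}, K=[arg :: mulL(2)]>
22. <C=3, E={z↦4, w↦1}, S={0↦5, 1↦5, 2↦5, 3↦5, 4↦5}, K=[fun :: mulL(2)]>
23. <C=7, E={x↦5, z↦4, w↦1}, S={0↦5, 1↦5, 2↦5, 3↦5, 4↦5, 5↦3}, K=[mulL(2)]>
→ final value 14

Answer: 14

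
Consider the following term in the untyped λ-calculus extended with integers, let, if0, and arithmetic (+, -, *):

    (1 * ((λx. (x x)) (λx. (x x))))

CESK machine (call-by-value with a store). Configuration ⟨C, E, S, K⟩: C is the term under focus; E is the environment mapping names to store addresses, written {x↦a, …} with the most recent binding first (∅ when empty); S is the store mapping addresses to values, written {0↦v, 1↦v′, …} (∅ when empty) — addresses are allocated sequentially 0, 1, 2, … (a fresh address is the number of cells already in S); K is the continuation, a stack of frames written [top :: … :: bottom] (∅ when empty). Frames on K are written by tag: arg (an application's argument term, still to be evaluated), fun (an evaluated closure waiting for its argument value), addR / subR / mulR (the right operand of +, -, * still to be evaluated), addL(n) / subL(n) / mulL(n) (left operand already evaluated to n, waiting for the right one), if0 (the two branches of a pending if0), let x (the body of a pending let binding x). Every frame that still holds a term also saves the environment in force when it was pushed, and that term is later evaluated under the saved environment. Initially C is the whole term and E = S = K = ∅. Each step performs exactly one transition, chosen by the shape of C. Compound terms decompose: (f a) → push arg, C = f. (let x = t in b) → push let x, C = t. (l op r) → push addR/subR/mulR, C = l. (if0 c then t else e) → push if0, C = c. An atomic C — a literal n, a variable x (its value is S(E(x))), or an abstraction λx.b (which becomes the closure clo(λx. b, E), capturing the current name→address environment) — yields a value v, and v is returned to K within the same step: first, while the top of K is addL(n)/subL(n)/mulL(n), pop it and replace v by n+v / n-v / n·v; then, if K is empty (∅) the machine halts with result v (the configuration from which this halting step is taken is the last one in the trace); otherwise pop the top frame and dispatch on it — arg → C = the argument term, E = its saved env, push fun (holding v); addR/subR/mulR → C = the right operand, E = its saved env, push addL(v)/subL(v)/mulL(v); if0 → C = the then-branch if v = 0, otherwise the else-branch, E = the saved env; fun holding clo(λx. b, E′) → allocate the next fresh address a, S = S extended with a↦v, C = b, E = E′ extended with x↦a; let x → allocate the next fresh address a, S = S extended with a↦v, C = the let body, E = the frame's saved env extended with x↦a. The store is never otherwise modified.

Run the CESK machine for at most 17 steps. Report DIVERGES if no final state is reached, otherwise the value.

[0] <C=(1 * ((λx. (x x)) (λx. (x x)))), E=∅, S=∅, K=∅>
[1] <C=1, E=∅, S=∅, K=[mulR]>
[2] <C=((λx. (x x)) (λx. (x x))), E=∅, S=∅, K=[mulL(1)]>
[3] <C=(λx. (x x)), E=∅, S=∅, K=[arg :: mulL(1)]>
[4] <C=(λx. (x x)), E=∅, S=∅, K=[fun :: mulL(1)]>
[5] <C=(x x), E={x↦0}, S={0↦clo(λx. (x x), ∅)}, K=[mulL(1)]>
[6] <C=x, E={x↦0}, S={0↦clo(λx. (x x), ∅)}, K=[arg :: mulL(1)]>
[7] <C=x, E={x↦0}, S={0↦clo(λx. (x x), ∅)}, K=[fun :: mulL(1)]>
[8] <C=(x x), E={x↦1}, S={0↦clo(λx. (x x), ∅), 1↦clo(λx. (x x), ∅)}, K=[mulL(1)]>
[9] <C=x, E={x↦1}, S={0↦clo(λx. (x x), ∅), 1↦clo(λx. (x x), ∅)}, K=[arg :: mulL(1)]>
[10] <C=x, E={x↦1}, S={0↦clo(λx. (x x), ∅), 1↦clo(λx. (x x), ∅)}, K=[fun :: mulL(1)]>
[11] <C=(x x), E={x↦2}, S={0↦clo(λx. (x x), ∅), 1↦clo(λx. (x x), ∅), 2↦clo(λx. (x x), ∅)}, K=[mulL(1)]>
[12] <C=x, E={x↦2}, S={0↦clo(λx. (x x), ∅), 1↦clo(λx. (x x), ∅), 2↦clo(λx. (x x), ∅)}, K=[arg :: mulL(1)]>
[13] <C=x, E={x↦2}, S={0↦clo(λx. (x x), ∅), 1↦clo(λx. (x x), ∅), 2↦clo(λx. (x x), ∅)}, K=[fun :: mulL(1)]>
[14] <C=(x x), E={x↦3}, S={0↦clo(λx. (x x), ∅), 1↦clo(λx. (x x), ∅), 2↦clo(λx. (x x), ∅), 3↦clo(λx. (x x), ∅)}, K=[mulL(1)]>
[15] <C=x, E={x↦3}, S={0↦clo(λx. (x x), ∅), 1↦clo(λx. (x x), ∅), 2↦clo(λx. (x x), ∅), 3↦clo(λx. (x x), ∅)}, K=[arg :: mulL(1)]>
[16] <C=x, E={x↦3}, S={0↦clo(λx. (x x), ∅), 1↦clo(λx. (x x), ∅), 2↦clo(λx. (x x), ∅), 3↦clo(λx. (x x), ∅)}, K=[fun :: mulL(1)]>
[17] <C=(x x), E={x↦4}, S={0↦clo(λx. (x x), ∅), 1↦clo(λx. (x x), ∅), 2↦clo(λx. (x x), ∅), 3↦clo(λx. (x x), ∅), 4↦clo(λx. (x x), ∅)}, K=[mulL(1)]>
→ 17 transitions taken and the configuration is still not final: no result within 17 steps

Answer: DIVERGES (no final state within 17 steps)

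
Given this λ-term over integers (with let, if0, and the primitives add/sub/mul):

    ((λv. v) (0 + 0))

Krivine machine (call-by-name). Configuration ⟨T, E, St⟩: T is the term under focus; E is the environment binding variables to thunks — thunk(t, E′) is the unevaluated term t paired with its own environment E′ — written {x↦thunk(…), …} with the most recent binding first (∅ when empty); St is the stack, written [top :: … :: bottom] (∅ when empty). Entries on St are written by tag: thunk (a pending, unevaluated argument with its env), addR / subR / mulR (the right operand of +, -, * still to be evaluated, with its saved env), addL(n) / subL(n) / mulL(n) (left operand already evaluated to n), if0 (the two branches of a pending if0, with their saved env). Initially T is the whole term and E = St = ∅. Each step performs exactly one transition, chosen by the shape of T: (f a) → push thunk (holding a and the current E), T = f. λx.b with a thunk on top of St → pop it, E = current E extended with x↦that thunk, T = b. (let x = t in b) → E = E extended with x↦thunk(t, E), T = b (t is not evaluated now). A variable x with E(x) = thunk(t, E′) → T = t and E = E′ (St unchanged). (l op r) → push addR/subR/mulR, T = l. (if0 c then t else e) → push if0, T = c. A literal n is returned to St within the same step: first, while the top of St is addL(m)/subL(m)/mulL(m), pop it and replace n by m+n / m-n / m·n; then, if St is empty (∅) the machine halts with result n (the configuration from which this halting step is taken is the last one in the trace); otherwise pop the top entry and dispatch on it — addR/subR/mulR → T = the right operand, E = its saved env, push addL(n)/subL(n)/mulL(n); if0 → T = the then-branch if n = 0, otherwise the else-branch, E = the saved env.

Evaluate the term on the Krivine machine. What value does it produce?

step 0: ⟨T=((λv. v) (0 + 0)); E=∅; St=∅⟩
step 1: ⟨T=(λv. v); E=∅; St=[thunk]⟩
step 2: ⟨T=v; E={v↦thunk((0 + 0), ∅)}; St=∅⟩
step 3: ⟨T=(0 + 0); E=∅; St=∅⟩
step 4: ⟨T=0; E=∅; St=[addR]⟩
step 5: ⟨T=0; E=∅; St=[addL(0)]⟩
→ final value 0

Answer: 0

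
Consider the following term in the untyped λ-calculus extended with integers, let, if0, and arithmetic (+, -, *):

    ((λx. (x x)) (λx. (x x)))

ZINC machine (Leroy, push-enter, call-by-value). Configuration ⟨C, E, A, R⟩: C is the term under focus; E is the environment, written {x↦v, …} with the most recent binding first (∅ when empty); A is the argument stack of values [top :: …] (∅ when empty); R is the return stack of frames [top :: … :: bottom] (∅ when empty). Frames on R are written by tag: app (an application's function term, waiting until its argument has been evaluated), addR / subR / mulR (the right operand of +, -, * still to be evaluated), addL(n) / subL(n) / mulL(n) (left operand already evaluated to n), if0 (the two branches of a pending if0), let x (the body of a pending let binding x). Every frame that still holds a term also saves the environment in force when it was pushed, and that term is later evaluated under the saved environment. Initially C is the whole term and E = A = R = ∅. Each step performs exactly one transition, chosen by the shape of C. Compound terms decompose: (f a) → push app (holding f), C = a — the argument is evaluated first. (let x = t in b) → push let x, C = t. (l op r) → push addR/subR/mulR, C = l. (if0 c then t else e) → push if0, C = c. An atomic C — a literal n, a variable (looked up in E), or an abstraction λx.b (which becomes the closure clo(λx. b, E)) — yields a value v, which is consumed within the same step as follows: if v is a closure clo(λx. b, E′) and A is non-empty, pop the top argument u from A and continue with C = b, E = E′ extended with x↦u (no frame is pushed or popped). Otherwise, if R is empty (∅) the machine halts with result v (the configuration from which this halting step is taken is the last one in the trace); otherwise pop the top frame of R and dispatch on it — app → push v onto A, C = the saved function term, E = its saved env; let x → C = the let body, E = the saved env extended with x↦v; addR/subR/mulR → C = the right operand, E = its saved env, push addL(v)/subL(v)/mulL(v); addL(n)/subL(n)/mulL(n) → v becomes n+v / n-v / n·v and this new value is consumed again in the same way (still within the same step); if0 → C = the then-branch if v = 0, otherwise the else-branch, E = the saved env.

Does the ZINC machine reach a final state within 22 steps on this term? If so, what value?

Answer: DIVERGES (no final state within 22 steps)

Execution trace:
t=0: [C=((λx. (x x)) (λx. (x x))) | E=∅ | A=∅ | R=∅]
t=1: [C=(λx. (x x)) | E=∅ | A=∅ | R=[app]]
t=2: [C=(λx. (x x)) | E=∅ | A=[clo(λx. (x x), ∅)] | R=∅]
t=3: [C=(x x) | E={x↦clo(λx. (x x), ∅)} | A=∅ | R=∅]
t=4: [C=x | E={x↦clo(λx. (x x), ∅)} | A=∅ | R=[app]]
t=5: [C=x | E={x↦clo(λx. (x x), ∅)} | A=[clo(λx. (x x), ∅)] | R=∅]
… configuration repeats with period 3 (steps 3–5 recur indefinitely) …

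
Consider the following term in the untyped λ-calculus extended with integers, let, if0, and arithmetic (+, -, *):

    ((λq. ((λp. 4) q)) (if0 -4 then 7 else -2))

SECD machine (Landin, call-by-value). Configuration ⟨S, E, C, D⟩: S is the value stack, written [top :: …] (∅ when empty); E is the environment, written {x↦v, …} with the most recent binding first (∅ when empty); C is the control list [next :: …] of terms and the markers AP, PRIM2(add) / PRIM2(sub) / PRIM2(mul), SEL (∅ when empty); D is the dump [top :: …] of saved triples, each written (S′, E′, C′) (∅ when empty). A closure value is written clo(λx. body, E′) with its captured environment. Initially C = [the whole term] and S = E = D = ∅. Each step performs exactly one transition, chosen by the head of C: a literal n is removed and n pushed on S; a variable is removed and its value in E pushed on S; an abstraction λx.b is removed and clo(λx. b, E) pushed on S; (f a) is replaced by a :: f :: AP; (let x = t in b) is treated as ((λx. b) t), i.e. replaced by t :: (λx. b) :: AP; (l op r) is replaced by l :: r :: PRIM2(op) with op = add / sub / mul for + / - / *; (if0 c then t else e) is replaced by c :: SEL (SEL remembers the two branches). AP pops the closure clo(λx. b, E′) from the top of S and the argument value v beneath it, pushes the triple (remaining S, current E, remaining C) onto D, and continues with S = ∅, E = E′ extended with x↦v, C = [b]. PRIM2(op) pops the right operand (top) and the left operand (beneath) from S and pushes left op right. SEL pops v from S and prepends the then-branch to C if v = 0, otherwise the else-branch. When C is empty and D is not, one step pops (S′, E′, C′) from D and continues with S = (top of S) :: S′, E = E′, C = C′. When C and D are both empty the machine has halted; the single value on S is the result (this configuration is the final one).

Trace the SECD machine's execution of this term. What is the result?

[0] <S=∅, E=∅, C=[((λq. ((λp. 4) q)) (if0 -4 then 7 else -2))], D=∅>
[1] <S=∅, E=∅, C=[(if0 -4 then 7 else -2) :: (λq. ((λp. 4) q)) :: AP], D=∅>
[2] <S=∅, E=∅, C=[-4 :: SEL :: (λq. ((λp. 4) q)) :: AP], D=∅>
[3] <S=[-4], E=∅, C=[SEL :: (λq. ((λp. 4) q)) :: AP], D=∅>
[4] <S=∅, E=∅, C=[-2 :: (λq. ((λp. 4) q)) :: AP], D=∅>
[5] <S=[-2], E=∅, C=[(λq. ((λp. 4) q)) :: AP], D=∅>
[6] <S=[clo(λq. ((λp. 4) q), ∅) :: -2], E=∅, C=[AP], D=∅>
[7] <S=∅, E={q↦-2}, C=[((λp. 4) q)], D=[(∅, ∅, ∅)]>
[8] <S=∅, E={q↦-2}, C=[q :: (λp. 4) :: AP], D=[(∅, ∅, ∅)]>
[9] <S=[-2], E={q↦-2}, C=[(λp. 4) :: AP], D=[(∅, ∅, ∅)]>
[10] <S=[clo(λp. 4, {q↦-2}) :: -2], E={q↦-2}, C=[AP], D=[(∅, ∅, ∅)]>
[11] <S=∅, E={p↦-2, q↦-2}, C=[4], D=[(∅, {q↦-2}, ∅) :: (∅, ∅, ∅)]>
[12] <S=[4], E={p↦-2, q↦-2}, C=∅, D=[(∅, {q↦-2}, ∅) :: (∅, ∅, ∅)]>
[13] <S=[4], E={q↦-2}, C=∅, D=[(∅, ∅, ∅)]>
[14] <S=[4], E=∅, C=∅, D=∅>
→ final value 4

Answer: 4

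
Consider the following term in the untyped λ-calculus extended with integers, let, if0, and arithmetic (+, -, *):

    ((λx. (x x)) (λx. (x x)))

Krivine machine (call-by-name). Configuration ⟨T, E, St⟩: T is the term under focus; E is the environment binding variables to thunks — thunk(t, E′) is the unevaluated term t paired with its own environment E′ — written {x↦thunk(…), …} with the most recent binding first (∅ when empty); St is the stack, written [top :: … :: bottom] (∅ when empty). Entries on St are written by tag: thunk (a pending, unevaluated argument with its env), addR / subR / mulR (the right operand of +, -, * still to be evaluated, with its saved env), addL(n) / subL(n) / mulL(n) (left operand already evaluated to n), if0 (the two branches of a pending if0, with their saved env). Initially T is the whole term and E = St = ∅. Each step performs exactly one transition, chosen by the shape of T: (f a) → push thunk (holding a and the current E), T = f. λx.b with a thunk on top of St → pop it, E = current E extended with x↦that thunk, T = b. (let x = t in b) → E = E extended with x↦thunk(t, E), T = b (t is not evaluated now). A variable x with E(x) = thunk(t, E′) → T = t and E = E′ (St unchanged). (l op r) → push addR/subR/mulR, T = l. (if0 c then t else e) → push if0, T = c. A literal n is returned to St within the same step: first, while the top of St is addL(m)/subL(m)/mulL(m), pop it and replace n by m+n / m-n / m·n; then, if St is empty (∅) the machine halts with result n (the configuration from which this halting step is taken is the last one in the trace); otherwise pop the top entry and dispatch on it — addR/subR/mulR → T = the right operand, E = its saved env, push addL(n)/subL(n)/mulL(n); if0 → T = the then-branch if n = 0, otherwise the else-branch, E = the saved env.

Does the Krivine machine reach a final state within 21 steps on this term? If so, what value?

0. ⟨T=((λx. (x x)) (λx. (x x))); E=∅; St=∅⟩
1. ⟨T=(λx. (x x)); E=∅; St=[thunk]⟩
2. ⟨T=(x x); E={x↦thunk((λx. (x x)), ∅)}; St=∅⟩
3. ⟨T=x; E={x↦thunk((λx. (x x)), ∅)}; St=[thunk]⟩
4. ⟨T=(λx. (x x)); E=∅; St=[thunk]⟩
5. ⟨T=(x x); E={x↦thunk(x, {x↦thunk((λx. (x x)), ∅)})}; St=∅⟩
6. ⟨T=x; E={x↦thunk(x, {x↦thunk((λx. (x x)), ∅)})}; St=[thunk]⟩
7. ⟨T=x; E={x↦thunk((λx. (x x)), ∅)}; St=[thunk]⟩
8. ⟨T=(λx. (x x)); E=∅; St=[thunk]⟩
9. ⟨T=(x x); E={x↦thunk(x, {x↦thunk(x, {x↦thunk((λx. (x x)), ∅)})})}; St=∅⟩
10. ⟨T=x; E={x↦thunk(x, {x↦thunk(x, {x↦thunk((λx. (x x)), ∅)})})}; St=[thunk]⟩
11. ⟨T=x; E={x↦thunk(x, {x↦thunk((λx. (x x)), ∅)})}; St=[thunk]⟩
12. ⟨T=x; E={x↦thunk((λx. (x x)), ∅)}; St=[thunk]⟩
13. ⟨T=(λx. (x x)); E=∅; St=[thunk]⟩
14. ⟨T=(x x); E={x↦thunk(x, {x↦thunk(x, {x↦thunk(x, {x↦thunk((λx. (x x)), ∅)})})})}; St=∅⟩
15. ⟨T=x; E={x↦thunk(x, {x↦thunk(x, {x↦thunk(x, {x↦thunk((λx. (x x)), ∅)})})})}; St=[thunk]⟩
16. ⟨T=x; E={x↦thunk(x, {x↦thunk(x, {x↦thunk((λx. (x x)), ∅)})})}; St=[thunk]⟩
17. ⟨T=x; E={x↦thunk(x, {x↦thunk((λx. (x x)), ∅)})}; St=[thunk]⟩
18. ⟨T=x; E={x↦thunk((λx. (x x)), ∅)}; St=[thunk]⟩
19. ⟨T=(λx. (x x)); E=∅; St=[thunk]⟩
20. ⟨T=(x x); E={x↦thunk(x, {x↦thunk(x, {x↦thunk(x, {x↦thunk(x, {x↦thunk((λx. (x x)), ∅)})})})})}; St=∅⟩
21. ⟨T=x; E={x↦thunk(x, {x↦thunk(x, {x↦thunk(x, {x↦thunk(x, {x↦thunk((λx. (x x)), ∅)})})})})}; St=[thunk]⟩
→ 21 transitions taken and the configuration is still not final: no result within 21 steps

Answer: DIVERGES (no final state within 21 steps)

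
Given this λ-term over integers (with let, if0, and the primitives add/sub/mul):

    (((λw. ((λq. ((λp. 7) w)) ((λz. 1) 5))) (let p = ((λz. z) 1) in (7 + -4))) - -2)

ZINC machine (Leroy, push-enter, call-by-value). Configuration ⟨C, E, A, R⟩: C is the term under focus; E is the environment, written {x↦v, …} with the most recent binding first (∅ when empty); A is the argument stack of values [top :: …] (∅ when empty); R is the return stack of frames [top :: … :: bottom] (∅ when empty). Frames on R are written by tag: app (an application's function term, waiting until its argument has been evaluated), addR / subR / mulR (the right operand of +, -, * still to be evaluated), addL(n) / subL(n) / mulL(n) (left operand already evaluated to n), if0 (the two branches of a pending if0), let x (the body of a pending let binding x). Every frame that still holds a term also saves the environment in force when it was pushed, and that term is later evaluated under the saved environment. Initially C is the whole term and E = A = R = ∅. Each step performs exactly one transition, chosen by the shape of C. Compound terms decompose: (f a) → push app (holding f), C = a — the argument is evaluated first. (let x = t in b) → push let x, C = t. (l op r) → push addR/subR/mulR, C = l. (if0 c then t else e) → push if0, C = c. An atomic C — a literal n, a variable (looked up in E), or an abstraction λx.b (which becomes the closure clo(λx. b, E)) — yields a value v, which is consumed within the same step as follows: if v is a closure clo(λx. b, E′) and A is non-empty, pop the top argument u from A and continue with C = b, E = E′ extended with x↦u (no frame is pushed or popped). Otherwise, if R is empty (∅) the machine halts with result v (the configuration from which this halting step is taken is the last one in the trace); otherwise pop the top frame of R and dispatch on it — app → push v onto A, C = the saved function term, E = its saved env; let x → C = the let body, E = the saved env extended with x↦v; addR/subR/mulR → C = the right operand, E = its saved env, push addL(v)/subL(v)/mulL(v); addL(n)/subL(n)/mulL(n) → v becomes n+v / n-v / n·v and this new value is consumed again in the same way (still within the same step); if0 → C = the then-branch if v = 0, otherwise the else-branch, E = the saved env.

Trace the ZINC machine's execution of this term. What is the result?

Answer: 9

Derivation:
0. ⟨C=(((λw. ((λq. ((λp. 7) w)) ((λz. 1) 5))) (let p = ((λz. z) 1) in (7 + -4))) - -2); E=∅; A=∅; R=∅⟩
1. ⟨C=((λw. ((λq. ((λp. 7) w)) ((λz. 1) 5))) (let p = ((λz. z) 1) in (7 + -4))); E=∅; A=∅; R=[subR]⟩
2. ⟨C=(let p = ((λz. z) 1) in (7 + -4)); E=∅; A=∅; R=[app :: subR]⟩
3. ⟨C=((λz. z) 1); E=∅; A=∅; R=[let p :: app :: subR]⟩
4. ⟨C=1; E=∅; A=∅; R=[app :: let p :: app :: subR]⟩
5. ⟨C=(λz. z); E=∅; A=[1]; R=[let p :: app :: subR]⟩
6. ⟨C=z; E={z↦1}; A=∅; R=[let p :: app :: subR]⟩
7. ⟨C=(7 + -4); E={p↦1}; A=∅; R=[app :: subR]⟩
8. ⟨C=7; E={p↦1}; A=∅; R=[addR :: app :: subR]⟩
9. ⟨C=-4; E={p↦1}; A=∅; R=[addL(7) :: app :: subR]⟩
10. ⟨C=(λw. ((λq. ((λp. 7) w)) ((λz. 1) 5))); E=∅; A=[3]; R=[subR]⟩
11. ⟨C=((λq. ((λp. 7) w)) ((λz. 1) 5)); E={w↦3}; A=∅; R=[subR]⟩
12. ⟨C=((λz. 1) 5); E={w↦3}; A=∅; R=[app :: subR]⟩
13. ⟨C=5; E={w↦3}; A=∅; R=[app :: app :: subR]⟩
14. ⟨C=(λz. 1); E={w↦3}; A=[5]; R=[app :: subR]⟩
15. ⟨C=1; E={z↦5, w↦3}; A=∅; R=[app :: subR]⟩
16. ⟨C=(λq. ((λp. 7) w)); E={w↦3}; A=[1]; R=[subR]⟩
17. ⟨C=((λp. 7) w); E={q↦1, w↦3}; A=∅; R=[subR]⟩
18. ⟨C=w; E={q↦1, w↦3}; A=∅; R=[app :: subR]⟩
19. ⟨C=(λp. 7); E={q↦1, w↦3}; A=[3]; R=[subR]⟩
20. ⟨C=7; E={p↦3, q↦1, w↦3}; A=∅; R=[subR]⟩
21. ⟨C=-2; E=∅; A=∅; R=[subL(7)]⟩
→ final value 9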